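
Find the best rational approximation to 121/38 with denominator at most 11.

35/11

Expand x = 121/38 as a continued fraction with the Euclidean algorithm:
  121 = 3*38 + 7, so a_0 = 3.
  38 = 5*7 + 3, so a_1 = 5.
  7 = 2*3 + 1, so a_2 = 2.
  3 = 3*1 + 0, so a_3 = 3.
so x = [3; 5, 2, 3].
Convergents (p_i = a_i*p_{i-1} + p_{i-2}, q_i = a_i*q_{i-1} + q_{i-2} with p_{-2}=0, p_{-1}=1, q_{-2}=1, q_{-1}=0), until the denominator exceeds 11:
  i=0: a_0=3, p_0 = 3*1 + 0 = 3, q_0 = 3*0 + 1 = 1.
  i=1: a_1=5, p_1 = 5*3 + 1 = 16, q_1 = 5*1 + 0 = 5.
  i=2: a_2=2, p_2 = 2*16 + 3 = 35, q_2 = 2*5 + 1 = 11.
  i=3: a_3=3, p_3 = 3*35 + 16 = 121, q_3 = 3*11 + 5 = 38.
q_3 = 38 > 11, so the last convergent with denominator <= 11 is p_2/q_2 = 35/11.
The closest fraction with denominator <= 11 is either p_2/q_2 or the intermediate fraction (k*p_2 + p_1)/(k*q_2 + q_1) with the largest k >= 1 whose denominator stays <= 11; these approach x as k grows, and every other convergent or intermediate fraction in range is farther away.
Largest k: floor((11 - q_1)/q_2) = floor((11 - 5)/11) = 0.
Since k = 0, no intermediate fraction beyond p_2/q_2 has denominator <= 11, so the convergent 35/11 is the closest (its error is |121*11 - 35*38|/(38*11) = 1/418).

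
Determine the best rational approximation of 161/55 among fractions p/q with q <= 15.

Expand x = 161/55 as a continued fraction with the Euclidean algorithm:
  161 = 2*55 + 51, so a_0 = 2.
  55 = 1*51 + 4, so a_1 = 1.
  51 = 12*4 + 3, so a_2 = 12.
  4 = 1*3 + 1, so a_3 = 1.
  3 = 3*1 + 0, so a_4 = 3.
so x = [2; 1, 12, 1, 3].
Convergents (p_i = a_i*p_{i-1} + p_{i-2}, q_i = a_i*q_{i-1} + q_{i-2} with p_{-2}=0, p_{-1}=1, q_{-2}=1, q_{-1}=0), until the denominator exceeds 15:
  i=0: a_0=2, p_0 = 2*1 + 0 = 2, q_0 = 2*0 + 1 = 1.
  i=1: a_1=1, p_1 = 1*2 + 1 = 3, q_1 = 1*1 + 0 = 1.
  i=2: a_2=12, p_2 = 12*3 + 2 = 38, q_2 = 12*1 + 1 = 13.
  i=3: a_3=1, p_3 = 1*38 + 3 = 41, q_3 = 1*13 + 1 = 14.
  i=4: a_4=3, p_4 = 3*41 + 38 = 161, q_4 = 3*14 + 13 = 55.
q_4 = 55 > 15, so the last convergent with denominator <= 15 is p_3/q_3 = 41/14.
The closest fraction with denominator <= 15 is either p_3/q_3 or the intermediate fraction (k*p_3 + p_2)/(k*q_3 + q_2) with the largest k >= 1 whose denominator stays <= 15; these approach x as k grows, and every other convergent or intermediate fraction in range is farther away.
Largest k: floor((15 - q_2)/q_3) = floor((15 - 13)/14) = 0.
Since k = 0, no intermediate fraction beyond p_3/q_3 has denominator <= 15, so the convergent 41/14 is the closest (its error is |161*14 - 41*55|/(55*14) = 1/770).

41/14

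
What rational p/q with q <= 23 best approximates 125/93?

31/23

Expand x = 125/93 as a continued fraction with the Euclidean algorithm:
  125 = 1*93 + 32, so a_0 = 1.
  93 = 2*32 + 29, so a_1 = 2.
  32 = 1*29 + 3, so a_2 = 1.
  29 = 9*3 + 2, so a_3 = 9.
  3 = 1*2 + 1, so a_4 = 1.
  2 = 2*1 + 0, so a_5 = 2.
so x = [1; 2, 1, 9, 1, 2].
Convergents (p_i = a_i*p_{i-1} + p_{i-2}, q_i = a_i*q_{i-1} + q_{i-2} with p_{-2}=0, p_{-1}=1, q_{-2}=1, q_{-1}=0), until the denominator exceeds 23:
  i=0: a_0=1, p_0 = 1*1 + 0 = 1, q_0 = 1*0 + 1 = 1.
  i=1: a_1=2, p_1 = 2*1 + 1 = 3, q_1 = 2*1 + 0 = 2.
  i=2: a_2=1, p_2 = 1*3 + 1 = 4, q_2 = 1*2 + 1 = 3.
  i=3: a_3=9, p_3 = 9*4 + 3 = 39, q_3 = 9*3 + 2 = 29.
q_3 = 29 > 23, so the last convergent with denominator <= 23 is p_2/q_2 = 4/3.
The closest fraction with denominator <= 23 is either p_2/q_2 or the intermediate fraction (k*p_2 + p_1)/(k*q_2 + q_1) with the largest k >= 1 whose denominator stays <= 23; these approach x as k grows, and every other convergent or intermediate fraction in range is farther away.
Largest k: floor((23 - q_1)/q_2) = floor((23 - 2)/3) = 7.
That gives (7*4 + 3)/(7*3 + 2) = 31/23.
Compare the errors: |x - 4/3| = |125*3 - 4*93|/(93*3) = 3/279, and |x - 31/23| = |125*23 - 31*93|/(93*23) = 8/2139.
Cross-multiplying, 8*279 = 2232 < 6417 = 3*2139, so 8/2139 is smaller: the intermediate fraction 31/23 is closer to x than 4/3.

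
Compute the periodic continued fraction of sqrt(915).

Write x_i = (sqrt(915) + m_i)/d_i with (m_0, d_0) = (0, 1). a_0 = floor(sqrt(915)) = 30, since 30^2 = 900 <= 915 < 961 = 31^2.
Iterate m_{i+1} = d_i*a_i - m_i, d_{i+1} = (915 - m_{i+1}^2)/d_i, a_{i+1} = floor((a_0 + m_{i+1})/d_{i+1}):
  m_1 = 1*30 - 0 = 30, d_1 = (915 - 30^2)/1 = 15/1 = 15, a_1 = floor((30 + 30)/15) = 4.
  m_2 = 15*4 - 30 = 30, d_2 = (915 - 30^2)/15 = 15/15 = 1, a_2 = floor((30 + 30)/1) = 60.
  m_3 = 1*60 - 30 = 30, d_3 = (915 - 30^2)/1 = 15/1 = 15: (m_3, d_3) = (m_1, d_1) = (30, 15), so from here the quotients repeat a_1, a_2; the period length is 2.
Hence the expansion of sqrt(915) is a_0 = 30 followed by the repeating block 4, 60 (period 2).

[30; (4, 60)]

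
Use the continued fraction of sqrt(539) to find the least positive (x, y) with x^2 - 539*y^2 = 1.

First expand sqrt(539) as a continued fraction. With x_i = (sqrt(539) + m_i)/d_i and (m_0, d_0) = (0, 1): a_0 = floor(sqrt(539)) = 23, since 23^2 = 529 <= 539 < 576 = 24^2.
Iterate m_{i+1} = d_i*a_i - m_i, d_{i+1} = (539 - m_{i+1}^2)/d_i, a_{i+1} = floor((a_0 + m_{i+1})/d_{i+1}):
  m_1 = 1*23 - 0 = 23, d_1 = (539 - 23^2)/1 = 10/1 = 10, a_1 = floor((23 + 23)/10) = 4.
  m_2 = 10*4 - 23 = 17, d_2 = (539 - 17^2)/10 = 250/10 = 25, a_2 = floor((23 + 17)/25) = 1.
  m_3 = 25*1 - 17 = 8, d_3 = (539 - 8^2)/25 = 475/25 = 19, a_3 = floor((23 + 8)/19) = 1.
  m_4 = 19*1 - 8 = 11, d_4 = (539 - 11^2)/19 = 418/19 = 22, a_4 = floor((23 + 11)/22) = 1.
  m_5 = 22*1 - 11 = 11, d_5 = (539 - 11^2)/22 = 418/22 = 19, a_5 = floor((23 + 11)/19) = 1.
  m_6 = 19*1 - 11 = 8, d_6 = (539 - 8^2)/19 = 475/19 = 25, a_6 = floor((23 + 8)/25) = 1.
  m_7 = 25*1 - 8 = 17, d_7 = (539 - 17^2)/25 = 250/25 = 10, a_7 = floor((23 + 17)/10) = 4.
  m_8 = 10*4 - 17 = 23, d_8 = (539 - 23^2)/10 = 10/10 = 1, a_8 = floor((23 + 23)/1) = 46.
  m_9 = 1*46 - 23 = 23, d_9 = (539 - 23^2)/1 = 10/1 = 10: (m_9, d_9) = (m_1, d_1) = (23, 10), so from here the quotients repeat a_1, ..., a_8; the period length is 8.
So sqrt(539) = [23; (4, 1, 1, 1, 1, 1, 4, 46)] with period length k = 8.
k is even, so the fundamental solution of x^2 - 539y^2 = 1 is (p_{k-1}, q_{k-1}) = (p_7, q_7); compute convergents through index 7.
Convergents (p_i = a_i*p_{i-1} + p_{i-2}, q_i = a_i*q_{i-1} + q_{i-2} with p_{-2}=0, p_{-1}=1, q_{-2}=1, q_{-1}=0):
  i=0: a_0=23, p_0 = 23*1 + 0 = 23, q_0 = 23*0 + 1 = 1.
  i=1: a_1=4, p_1 = 4*23 + 1 = 93, q_1 = 4*1 + 0 = 4.
  i=2: a_2=1, p_2 = 1*93 + 23 = 116, q_2 = 1*4 + 1 = 5.
  i=3: a_3=1, p_3 = 1*116 + 93 = 209, q_3 = 1*5 + 4 = 9.
  i=4: a_4=1, p_4 = 1*209 + 116 = 325, q_4 = 1*9 + 5 = 14.
  i=5: a_5=1, p_5 = 1*325 + 209 = 534, q_5 = 1*14 + 9 = 23.
  i=6: a_6=1, p_6 = 1*534 + 325 = 859, q_6 = 1*23 + 14 = 37.
  i=7: a_7=4, p_7 = 4*859 + 534 = 3970, q_7 = 4*37 + 23 = 171.
Check: 3970^2 - 539*171^2 = 15760900 - 15760899 = 1, so (x, y) = (3970, 171) solves the equation, and by the theorem it is the least positive solution.

(x, y) = (3970, 171)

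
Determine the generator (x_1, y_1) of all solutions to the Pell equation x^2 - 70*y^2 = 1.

First expand sqrt(70) as a continued fraction. With x_i = (sqrt(70) + m_i)/d_i and (m_0, d_0) = (0, 1): a_0 = floor(sqrt(70)) = 8, since 8^2 = 64 <= 70 < 81 = 9^2.
Iterate m_{i+1} = d_i*a_i - m_i, d_{i+1} = (70 - m_{i+1}^2)/d_i, a_{i+1} = floor((a_0 + m_{i+1})/d_{i+1}):
  m_1 = 1*8 - 0 = 8, d_1 = (70 - 8^2)/1 = 6/1 = 6, a_1 = floor((8 + 8)/6) = 2.
  m_2 = 6*2 - 8 = 4, d_2 = (70 - 4^2)/6 = 54/6 = 9, a_2 = floor((8 + 4)/9) = 1.
  m_3 = 9*1 - 4 = 5, d_3 = (70 - 5^2)/9 = 45/9 = 5, a_3 = floor((8 + 5)/5) = 2.
  m_4 = 5*2 - 5 = 5, d_4 = (70 - 5^2)/5 = 45/5 = 9, a_4 = floor((8 + 5)/9) = 1.
  m_5 = 9*1 - 5 = 4, d_5 = (70 - 4^2)/9 = 54/9 = 6, a_5 = floor((8 + 4)/6) = 2.
  m_6 = 6*2 - 4 = 8, d_6 = (70 - 8^2)/6 = 6/6 = 1, a_6 = floor((8 + 8)/1) = 16.
  m_7 = 1*16 - 8 = 8, d_7 = (70 - 8^2)/1 = 6/1 = 6: (m_7, d_7) = (m_1, d_1) = (8, 6), so from here the quotients repeat a_1, ..., a_6; the period length is 6.
So sqrt(70) = [8; (2, 1, 2, 1, 2, 16)] with period length k = 6.
k is even, so the fundamental solution of x^2 - 70y^2 = 1 is (p_{k-1}, q_{k-1}) = (p_5, q_5); compute convergents through index 5.
Convergents (p_i = a_i*p_{i-1} + p_{i-2}, q_i = a_i*q_{i-1} + q_{i-2} with p_{-2}=0, p_{-1}=1, q_{-2}=1, q_{-1}=0):
  i=0: a_0=8, p_0 = 8*1 + 0 = 8, q_0 = 8*0 + 1 = 1.
  i=1: a_1=2, p_1 = 2*8 + 1 = 17, q_1 = 2*1 + 0 = 2.
  i=2: a_2=1, p_2 = 1*17 + 8 = 25, q_2 = 1*2 + 1 = 3.
  i=3: a_3=2, p_3 = 2*25 + 17 = 67, q_3 = 2*3 + 2 = 8.
  i=4: a_4=1, p_4 = 1*67 + 25 = 92, q_4 = 1*8 + 3 = 11.
  i=5: a_5=2, p_5 = 2*92 + 67 = 251, q_5 = 2*11 + 8 = 30.
Check: 251^2 - 70*30^2 = 63001 - 63000 = 1, so (x, y) = (251, 30) solves the equation, and by the theorem it is the least positive solution.

(x, y) = (251, 30)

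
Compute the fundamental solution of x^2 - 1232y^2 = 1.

(x, y) = (351, 10)

First expand sqrt(1232) as a continued fraction. With x_i = (sqrt(1232) + m_i)/d_i and (m_0, d_0) = (0, 1): a_0 = floor(sqrt(1232)) = 35, since 35^2 = 1225 <= 1232 < 1296 = 36^2.
Iterate m_{i+1} = d_i*a_i - m_i, d_{i+1} = (1232 - m_{i+1}^2)/d_i, a_{i+1} = floor((a_0 + m_{i+1})/d_{i+1}):
  m_1 = 1*35 - 0 = 35, d_1 = (1232 - 35^2)/1 = 7/1 = 7, a_1 = floor((35 + 35)/7) = 10.
  m_2 = 7*10 - 35 = 35, d_2 = (1232 - 35^2)/7 = 7/7 = 1, a_2 = floor((35 + 35)/1) = 70.
  m_3 = 1*70 - 35 = 35, d_3 = (1232 - 35^2)/1 = 7/1 = 7: (m_3, d_3) = (m_1, d_1) = (35, 7), so from here the quotients repeat a_1, a_2; the period length is 2.
So sqrt(1232) = [35; (10, 70)] with period length k = 2.
k is even, so the fundamental solution of x^2 - 1232y^2 = 1 is (p_{k-1}, q_{k-1}) = (p_1, q_1); compute convergents through index 1.
Convergents (p_i = a_i*p_{i-1} + p_{i-2}, q_i = a_i*q_{i-1} + q_{i-2} with p_{-2}=0, p_{-1}=1, q_{-2}=1, q_{-1}=0):
  i=0: a_0=35, p_0 = 35*1 + 0 = 35, q_0 = 35*0 + 1 = 1.
  i=1: a_1=10, p_1 = 10*35 + 1 = 351, q_1 = 10*1 + 0 = 10.
Check: 351^2 - 1232*10^2 = 123201 - 123200 = 1, so (x, y) = (351, 10) solves the equation, and by the theorem it is the least positive solution.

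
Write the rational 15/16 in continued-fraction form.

[0; 1, 15]

Run the Euclidean algorithm on 15 and 16; the successive quotients are the partial quotients a_0, a_1, ... (each step inverts the fractional part left over by the previous one):
  15 = 0*16 + 15, so a_0 = 0.
  16 = 1*15 + 1, so a_1 = 1.
  15 = 15*1 + 0, so a_2 = 15.
The remainder reaches 0 after 3 divisions, so the expansion has 3 partial quotients, read off in order.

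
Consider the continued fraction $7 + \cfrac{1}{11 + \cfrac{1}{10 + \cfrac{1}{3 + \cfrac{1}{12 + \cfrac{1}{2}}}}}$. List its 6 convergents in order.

Using the convergent recurrence p_i = a_i*p_{i-1} + p_{i-2}, q_i = a_i*q_{i-1} + q_{i-2} with p_{-2}=0, p_{-1}=1, q_{-2}=1, q_{-1}=0:
  i=0: a_0=7, p_0 = 7*1 + 0 = 7, q_0 = 7*0 + 1 = 1.
  i=1: a_1=11, p_1 = 11*7 + 1 = 78, q_1 = 11*1 + 0 = 11.
  i=2: a_2=10, p_2 = 10*78 + 7 = 787, q_2 = 10*11 + 1 = 111.
  i=3: a_3=3, p_3 = 3*787 + 78 = 2439, q_3 = 3*111 + 11 = 344.
  i=4: a_4=12, p_4 = 12*2439 + 787 = 30055, q_4 = 12*344 + 111 = 4239.
  i=5: a_5=2, p_5 = 2*30055 + 2439 = 62549, q_5 = 2*4239 + 344 = 8822.

7/1, 78/11, 787/111, 2439/344, 30055/4239, 62549/8822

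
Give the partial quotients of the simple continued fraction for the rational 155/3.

Run the Euclidean algorithm on 155 and 3; the successive quotients are the partial quotients a_0, a_1, ... (each step inverts the fractional part left over by the previous one):
  155 = 51*3 + 2, so a_0 = 51.
  3 = 1*2 + 1, so a_1 = 1.
  2 = 2*1 + 0, so a_2 = 2.
The remainder reaches 0 after 3 divisions, so the expansion has 3 partial quotients, read off in order.

[51; 1, 2]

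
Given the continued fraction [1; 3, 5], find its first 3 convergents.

1/1, 4/3, 21/16

Using the convergent recurrence p_i = a_i*p_{i-1} + p_{i-2}, q_i = a_i*q_{i-1} + q_{i-2} with p_{-2}=0, p_{-1}=1, q_{-2}=1, q_{-1}=0:
  i=0: a_0=1, p_0 = 1*1 + 0 = 1, q_0 = 1*0 + 1 = 1.
  i=1: a_1=3, p_1 = 3*1 + 1 = 4, q_1 = 3*1 + 0 = 3.
  i=2: a_2=5, p_2 = 5*4 + 1 = 21, q_2 = 5*3 + 1 = 16.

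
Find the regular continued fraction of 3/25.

[0; 8, 3]

Run the Euclidean algorithm on 3 and 25; the successive quotients are the partial quotients a_0, a_1, ... (each step inverts the fractional part left over by the previous one):
  3 = 0*25 + 3, so a_0 = 0.
  25 = 8*3 + 1, so a_1 = 8.
  3 = 3*1 + 0, so a_2 = 3.
The remainder reaches 0 after 3 divisions, so the expansion has 3 partial quotients, read off in order.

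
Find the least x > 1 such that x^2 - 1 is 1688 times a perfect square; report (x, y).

First expand sqrt(1688) as a continued fraction. With x_i = (sqrt(1688) + m_i)/d_i and (m_0, d_0) = (0, 1): a_0 = floor(sqrt(1688)) = 41, since 41^2 = 1681 <= 1688 < 1764 = 42^2.
Iterate m_{i+1} = d_i*a_i - m_i, d_{i+1} = (1688 - m_{i+1}^2)/d_i, a_{i+1} = floor((a_0 + m_{i+1})/d_{i+1}):
  m_1 = 1*41 - 0 = 41, d_1 = (1688 - 41^2)/1 = 7/1 = 7, a_1 = floor((41 + 41)/7) = 11.
  m_2 = 7*11 - 41 = 36, d_2 = (1688 - 36^2)/7 = 392/7 = 56, a_2 = floor((41 + 36)/56) = 1.
  m_3 = 56*1 - 36 = 20, d_3 = (1688 - 20^2)/56 = 1288/56 = 23, a_3 = floor((41 + 20)/23) = 2.
  m_4 = 23*2 - 20 = 26, d_4 = (1688 - 26^2)/23 = 1012/23 = 44, a_4 = floor((41 + 26)/44) = 1.
  m_5 = 44*1 - 26 = 18, d_5 = (1688 - 18^2)/44 = 1364/44 = 31, a_5 = floor((41 + 18)/31) = 1.
  m_6 = 31*1 - 18 = 13, d_6 = (1688 - 13^2)/31 = 1519/31 = 49, a_6 = floor((41 + 13)/49) = 1.
  m_7 = 49*1 - 13 = 36, d_7 = (1688 - 36^2)/49 = 392/49 = 8, a_7 = floor((41 + 36)/8) = 9.
  m_8 = 8*9 - 36 = 36, d_8 = (1688 - 36^2)/8 = 392/8 = 49, a_8 = floor((41 + 36)/49) = 1.
  m_9 = 49*1 - 36 = 13, d_9 = (1688 - 13^2)/49 = 1519/49 = 31, a_9 = floor((41 + 13)/31) = 1.
  m_10 = 31*1 - 13 = 18, d_10 = (1688 - 18^2)/31 = 1364/31 = 44, a_10 = floor((41 + 18)/44) = 1.
  m_11 = 44*1 - 18 = 26, d_11 = (1688 - 26^2)/44 = 1012/44 = 23, a_11 = floor((41 + 26)/23) = 2.
  m_12 = 23*2 - 26 = 20, d_12 = (1688 - 20^2)/23 = 1288/23 = 56, a_12 = floor((41 + 20)/56) = 1.
  m_13 = 56*1 - 20 = 36, d_13 = (1688 - 36^2)/56 = 392/56 = 7, a_13 = floor((41 + 36)/7) = 11.
  m_14 = 7*11 - 36 = 41, d_14 = (1688 - 41^2)/7 = 7/7 = 1, a_14 = floor((41 + 41)/1) = 82.
  m_15 = 1*82 - 41 = 41, d_15 = (1688 - 41^2)/1 = 7/1 = 7: (m_15, d_15) = (m_1, d_1) = (41, 7), so from here the quotients repeat a_1, ..., a_14; the period length is 14.
So sqrt(1688) = [41; (11, 1, 2, 1, 1, 1, 9, 1, 1, 1, 2, 1, 11, 82)] with period length k = 14.
k is even, so the fundamental solution of x^2 - 1688y^2 = 1 is (p_{k-1}, q_{k-1}) = (p_13, q_13); compute convergents through index 13.
Convergents (p_i = a_i*p_{i-1} + p_{i-2}, q_i = a_i*q_{i-1} + q_{i-2} with p_{-2}=0, p_{-1}=1, q_{-2}=1, q_{-1}=0):
  i=0: a_0=41, p_0 = 41*1 + 0 = 41, q_0 = 41*0 + 1 = 1.
  i=1: a_1=11, p_1 = 11*41 + 1 = 452, q_1 = 11*1 + 0 = 11.
  i=2: a_2=1, p_2 = 1*452 + 41 = 493, q_2 = 1*11 + 1 = 12.
  i=3: a_3=2, p_3 = 2*493 + 452 = 1438, q_3 = 2*12 + 11 = 35.
  i=4: a_4=1, p_4 = 1*1438 + 493 = 1931, q_4 = 1*35 + 12 = 47.
  i=5: a_5=1, p_5 = 1*1931 + 1438 = 3369, q_5 = 1*47 + 35 = 82.
  i=6: a_6=1, p_6 = 1*3369 + 1931 = 5300, q_6 = 1*82 + 47 = 129.
  i=7: a_7=9, p_7 = 9*5300 + 3369 = 51069, q_7 = 9*129 + 82 = 1243.
  i=8: a_8=1, p_8 = 1*51069 + 5300 = 56369, q_8 = 1*1243 + 129 = 1372.
  i=9: a_9=1, p_9 = 1*56369 + 51069 = 107438, q_9 = 1*1372 + 1243 = 2615.
  i=10: a_10=1, p_10 = 1*107438 + 56369 = 163807, q_10 = 1*2615 + 1372 = 3987.
  i=11: a_11=2, p_11 = 2*163807 + 107438 = 435052, q_11 = 2*3987 + 2615 = 10589.
  i=12: a_12=1, p_12 = 1*435052 + 163807 = 598859, q_12 = 1*10589 + 3987 = 14576.
  i=13: a_13=11, p_13 = 11*598859 + 435052 = 7022501, q_13 = 11*14576 + 10589 = 170925.
Check: 7022501^2 - 1688*170925^2 = 49315520295001 - 49315520295000 = 1, so (x, y) = (7022501, 170925) solves the equation, and by the theorem it is the least positive solution.

(x, y) = (7022501, 170925)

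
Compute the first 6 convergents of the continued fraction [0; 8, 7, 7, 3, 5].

0/1, 1/8, 7/57, 50/407, 157/1278, 835/6797

Using the convergent recurrence p_i = a_i*p_{i-1} + p_{i-2}, q_i = a_i*q_{i-1} + q_{i-2} with p_{-2}=0, p_{-1}=1, q_{-2}=1, q_{-1}=0:
  i=0: a_0=0, p_0 = 0*1 + 0 = 0, q_0 = 0*0 + 1 = 1.
  i=1: a_1=8, p_1 = 8*0 + 1 = 1, q_1 = 8*1 + 0 = 8.
  i=2: a_2=7, p_2 = 7*1 + 0 = 7, q_2 = 7*8 + 1 = 57.
  i=3: a_3=7, p_3 = 7*7 + 1 = 50, q_3 = 7*57 + 8 = 407.
  i=4: a_4=3, p_4 = 3*50 + 7 = 157, q_4 = 3*407 + 57 = 1278.
  i=5: a_5=5, p_5 = 5*157 + 50 = 835, q_5 = 5*1278 + 407 = 6797.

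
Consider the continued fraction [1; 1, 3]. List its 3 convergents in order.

Using the convergent recurrence p_i = a_i*p_{i-1} + p_{i-2}, q_i = a_i*q_{i-1} + q_{i-2} with p_{-2}=0, p_{-1}=1, q_{-2}=1, q_{-1}=0:
  i=0: a_0=1, p_0 = 1*1 + 0 = 1, q_0 = 1*0 + 1 = 1.
  i=1: a_1=1, p_1 = 1*1 + 1 = 2, q_1 = 1*1 + 0 = 1.
  i=2: a_2=3, p_2 = 3*2 + 1 = 7, q_2 = 3*1 + 1 = 4.

1/1, 2/1, 7/4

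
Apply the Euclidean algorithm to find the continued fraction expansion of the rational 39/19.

Run the Euclidean algorithm on 39 and 19; the successive quotients are the partial quotients a_0, a_1, ... (each step inverts the fractional part left over by the previous one):
  39 = 2*19 + 1, so a_0 = 2.
  19 = 19*1 + 0, so a_1 = 19.
The remainder reaches 0 after 2 divisions, so the expansion has 2 partial quotients, read off in order.

[2; 19]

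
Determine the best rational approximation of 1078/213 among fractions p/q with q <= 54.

Expand x = 1078/213 as a continued fraction with the Euclidean algorithm:
  1078 = 5*213 + 13, so a_0 = 5.
  213 = 16*13 + 5, so a_1 = 16.
  13 = 2*5 + 3, so a_2 = 2.
  5 = 1*3 + 2, so a_3 = 1.
  3 = 1*2 + 1, so a_4 = 1.
  2 = 2*1 + 0, so a_5 = 2.
so x = [5; 16, 2, 1, 1, 2].
Convergents (p_i = a_i*p_{i-1} + p_{i-2}, q_i = a_i*q_{i-1} + q_{i-2} with p_{-2}=0, p_{-1}=1, q_{-2}=1, q_{-1}=0), until the denominator exceeds 54:
  i=0: a_0=5, p_0 = 5*1 + 0 = 5, q_0 = 5*0 + 1 = 1.
  i=1: a_1=16, p_1 = 16*5 + 1 = 81, q_1 = 16*1 + 0 = 16.
  i=2: a_2=2, p_2 = 2*81 + 5 = 167, q_2 = 2*16 + 1 = 33.
  i=3: a_3=1, p_3 = 1*167 + 81 = 248, q_3 = 1*33 + 16 = 49.
  i=4: a_4=1, p_4 = 1*248 + 167 = 415, q_4 = 1*49 + 33 = 82.
q_4 = 82 > 54, so the last convergent with denominator <= 54 is p_3/q_3 = 248/49.
The closest fraction with denominator <= 54 is either p_3/q_3 or the intermediate fraction (k*p_3 + p_2)/(k*q_3 + q_2) with the largest k >= 1 whose denominator stays <= 54; these approach x as k grows, and every other convergent or intermediate fraction in range is farther away.
Largest k: floor((54 - q_2)/q_3) = floor((54 - 33)/49) = 0.
Since k = 0, no intermediate fraction beyond p_3/q_3 has denominator <= 54, so the convergent 248/49 is the closest (its error is |1078*49 - 248*213|/(213*49) = 2/10437).

248/49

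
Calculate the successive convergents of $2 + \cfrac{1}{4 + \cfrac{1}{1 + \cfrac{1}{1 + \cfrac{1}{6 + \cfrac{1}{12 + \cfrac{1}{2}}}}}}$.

Using the convergent recurrence p_i = a_i*p_{i-1} + p_{i-2}, q_i = a_i*q_{i-1} + q_{i-2} with p_{-2}=0, p_{-1}=1, q_{-2}=1, q_{-1}=0:
  i=0: a_0=2, p_0 = 2*1 + 0 = 2, q_0 = 2*0 + 1 = 1.
  i=1: a_1=4, p_1 = 4*2 + 1 = 9, q_1 = 4*1 + 0 = 4.
  i=2: a_2=1, p_2 = 1*9 + 2 = 11, q_2 = 1*4 + 1 = 5.
  i=3: a_3=1, p_3 = 1*11 + 9 = 20, q_3 = 1*5 + 4 = 9.
  i=4: a_4=6, p_4 = 6*20 + 11 = 131, q_4 = 6*9 + 5 = 59.
  i=5: a_5=12, p_5 = 12*131 + 20 = 1592, q_5 = 12*59 + 9 = 717.
  i=6: a_6=2, p_6 = 2*1592 + 131 = 3315, q_6 = 2*717 + 59 = 1493.

2/1, 9/4, 11/5, 20/9, 131/59, 1592/717, 3315/1493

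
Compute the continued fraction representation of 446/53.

[8; 2, 2, 2, 4]

Run the Euclidean algorithm on 446 and 53; the successive quotients are the partial quotients a_0, a_1, ... (each step inverts the fractional part left over by the previous one):
  446 = 8*53 + 22, so a_0 = 8.
  53 = 2*22 + 9, so a_1 = 2.
  22 = 2*9 + 4, so a_2 = 2.
  9 = 2*4 + 1, so a_3 = 2.
  4 = 4*1 + 0, so a_4 = 4.
The remainder reaches 0 after 5 divisions, so the expansion has 5 partial quotients, read off in order.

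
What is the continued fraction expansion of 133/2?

Run the Euclidean algorithm on 133 and 2; the successive quotients are the partial quotients a_0, a_1, ... (each step inverts the fractional part left over by the previous one):
  133 = 66*2 + 1, so a_0 = 66.
  2 = 2*1 + 0, so a_1 = 2.
The remainder reaches 0 after 2 divisions, so the expansion has 2 partial quotients, read off in order.

[66; 2]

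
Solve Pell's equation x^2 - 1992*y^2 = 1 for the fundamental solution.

First expand sqrt(1992) as a continued fraction. With x_i = (sqrt(1992) + m_i)/d_i and (m_0, d_0) = (0, 1): a_0 = floor(sqrt(1992)) = 44, since 44^2 = 1936 <= 1992 < 2025 = 45^2.
Iterate m_{i+1} = d_i*a_i - m_i, d_{i+1} = (1992 - m_{i+1}^2)/d_i, a_{i+1} = floor((a_0 + m_{i+1})/d_{i+1}):
  m_1 = 1*44 - 0 = 44, d_1 = (1992 - 44^2)/1 = 56/1 = 56, a_1 = floor((44 + 44)/56) = 1.
  m_2 = 56*1 - 44 = 12, d_2 = (1992 - 12^2)/56 = 1848/56 = 33, a_2 = floor((44 + 12)/33) = 1.
  m_3 = 33*1 - 12 = 21, d_3 = (1992 - 21^2)/33 = 1551/33 = 47, a_3 = floor((44 + 21)/47) = 1.
  m_4 = 47*1 - 21 = 26, d_4 = (1992 - 26^2)/47 = 1316/47 = 28, a_4 = floor((44 + 26)/28) = 2.
  m_5 = 28*2 - 26 = 30, d_5 = (1992 - 30^2)/28 = 1092/28 = 39, a_5 = floor((44 + 30)/39) = 1.
  m_6 = 39*1 - 30 = 9, d_6 = (1992 - 9^2)/39 = 1911/39 = 49, a_6 = floor((44 + 9)/49) = 1.
  m_7 = 49*1 - 9 = 40, d_7 = (1992 - 40^2)/49 = 392/49 = 8, a_7 = floor((44 + 40)/8) = 10.
  m_8 = 8*10 - 40 = 40, d_8 = (1992 - 40^2)/8 = 392/8 = 49, a_8 = floor((44 + 40)/49) = 1.
  m_9 = 49*1 - 40 = 9, d_9 = (1992 - 9^2)/49 = 1911/49 = 39, a_9 = floor((44 + 9)/39) = 1.
  m_10 = 39*1 - 9 = 30, d_10 = (1992 - 30^2)/39 = 1092/39 = 28, a_10 = floor((44 + 30)/28) = 2.
  m_11 = 28*2 - 30 = 26, d_11 = (1992 - 26^2)/28 = 1316/28 = 47, a_11 = floor((44 + 26)/47) = 1.
  m_12 = 47*1 - 26 = 21, d_12 = (1992 - 21^2)/47 = 1551/47 = 33, a_12 = floor((44 + 21)/33) = 1.
  m_13 = 33*1 - 21 = 12, d_13 = (1992 - 12^2)/33 = 1848/33 = 56, a_13 = floor((44 + 12)/56) = 1.
  m_14 = 56*1 - 12 = 44, d_14 = (1992 - 44^2)/56 = 56/56 = 1, a_14 = floor((44 + 44)/1) = 88.
  m_15 = 1*88 - 44 = 44, d_15 = (1992 - 44^2)/1 = 56/1 = 56: (m_15, d_15) = (m_1, d_1) = (44, 56), so from here the quotients repeat a_1, ..., a_14; the period length is 14.
So sqrt(1992) = [44; (1, 1, 1, 2, 1, 1, 10, 1, 1, 2, 1, 1, 1, 88)] with period length k = 14.
k is even, so the fundamental solution of x^2 - 1992y^2 = 1 is (p_{k-1}, q_{k-1}) = (p_13, q_13); compute convergents through index 13.
Convergents (p_i = a_i*p_{i-1} + p_{i-2}, q_i = a_i*q_{i-1} + q_{i-2} with p_{-2}=0, p_{-1}=1, q_{-2}=1, q_{-1}=0):
  i=0: a_0=44, p_0 = 44*1 + 0 = 44, q_0 = 44*0 + 1 = 1.
  i=1: a_1=1, p_1 = 1*44 + 1 = 45, q_1 = 1*1 + 0 = 1.
  i=2: a_2=1, p_2 = 1*45 + 44 = 89, q_2 = 1*1 + 1 = 2.
  i=3: a_3=1, p_3 = 1*89 + 45 = 134, q_3 = 1*2 + 1 = 3.
  i=4: a_4=2, p_4 = 2*134 + 89 = 357, q_4 = 2*3 + 2 = 8.
  i=5: a_5=1, p_5 = 1*357 + 134 = 491, q_5 = 1*8 + 3 = 11.
  i=6: a_6=1, p_6 = 1*491 + 357 = 848, q_6 = 1*11 + 8 = 19.
  i=7: a_7=10, p_7 = 10*848 + 491 = 8971, q_7 = 10*19 + 11 = 201.
  i=8: a_8=1, p_8 = 1*8971 + 848 = 9819, q_8 = 1*201 + 19 = 220.
  i=9: a_9=1, p_9 = 1*9819 + 8971 = 18790, q_9 = 1*220 + 201 = 421.
  i=10: a_10=2, p_10 = 2*18790 + 9819 = 47399, q_10 = 2*421 + 220 = 1062.
  i=11: a_11=1, p_11 = 1*47399 + 18790 = 66189, q_11 = 1*1062 + 421 = 1483.
  i=12: a_12=1, p_12 = 1*66189 + 47399 = 113588, q_12 = 1*1483 + 1062 = 2545.
  i=13: a_13=1, p_13 = 1*113588 + 66189 = 179777, q_13 = 1*2545 + 1483 = 4028.
Check: 179777^2 - 1992*4028^2 = 32319769729 - 32319769728 = 1, so (x, y) = (179777, 4028) solves the equation, and by the theorem it is the least positive solution.

(x, y) = (179777, 4028)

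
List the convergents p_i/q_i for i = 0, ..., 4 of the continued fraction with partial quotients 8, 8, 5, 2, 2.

Using the convergent recurrence p_i = a_i*p_{i-1} + p_{i-2}, q_i = a_i*q_{i-1} + q_{i-2} with p_{-2}=0, p_{-1}=1, q_{-2}=1, q_{-1}=0:
  i=0: a_0=8, p_0 = 8*1 + 0 = 8, q_0 = 8*0 + 1 = 1.
  i=1: a_1=8, p_1 = 8*8 + 1 = 65, q_1 = 8*1 + 0 = 8.
  i=2: a_2=5, p_2 = 5*65 + 8 = 333, q_2 = 5*8 + 1 = 41.
  i=3: a_3=2, p_3 = 2*333 + 65 = 731, q_3 = 2*41 + 8 = 90.
  i=4: a_4=2, p_4 = 2*731 + 333 = 1795, q_4 = 2*90 + 41 = 221.

8/1, 65/8, 333/41, 731/90, 1795/221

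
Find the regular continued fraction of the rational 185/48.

Run the Euclidean algorithm on 185 and 48; the successive quotients are the partial quotients a_0, a_1, ... (each step inverts the fractional part left over by the previous one):
  185 = 3*48 + 41, so a_0 = 3.
  48 = 1*41 + 7, so a_1 = 1.
  41 = 5*7 + 6, so a_2 = 5.
  7 = 1*6 + 1, so a_3 = 1.
  6 = 6*1 + 0, so a_4 = 6.
The remainder reaches 0 after 5 divisions, so the expansion has 5 partial quotients, read off in order.

[3; 1, 5, 1, 6]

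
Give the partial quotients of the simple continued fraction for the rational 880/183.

[4; 1, 4, 4, 2, 1, 2]

Run the Euclidean algorithm on 880 and 183; the successive quotients are the partial quotients a_0, a_1, ... (each step inverts the fractional part left over by the previous one):
  880 = 4*183 + 148, so a_0 = 4.
  183 = 1*148 + 35, so a_1 = 1.
  148 = 4*35 + 8, so a_2 = 4.
  35 = 4*8 + 3, so a_3 = 4.
  8 = 2*3 + 2, so a_4 = 2.
  3 = 1*2 + 1, so a_5 = 1.
  2 = 2*1 + 0, so a_6 = 2.
The remainder reaches 0 after 7 divisions, so the expansion has 7 partial quotients, read off in order.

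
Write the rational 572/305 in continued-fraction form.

[1; 1, 7, 38]

Run the Euclidean algorithm on 572 and 305; the successive quotients are the partial quotients a_0, a_1, ... (each step inverts the fractional part left over by the previous one):
  572 = 1*305 + 267, so a_0 = 1.
  305 = 1*267 + 38, so a_1 = 1.
  267 = 7*38 + 1, so a_2 = 7.
  38 = 38*1 + 0, so a_3 = 38.
The remainder reaches 0 after 4 divisions, so the expansion has 4 partial quotients, read off in order.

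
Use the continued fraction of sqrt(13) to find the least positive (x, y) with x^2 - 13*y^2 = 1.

(x, y) = (649, 180)

First expand sqrt(13) as a continued fraction. With x_i = (sqrt(13) + m_i)/d_i and (m_0, d_0) = (0, 1): a_0 = floor(sqrt(13)) = 3, since 3^2 = 9 <= 13 < 16 = 4^2.
Iterate m_{i+1} = d_i*a_i - m_i, d_{i+1} = (13 - m_{i+1}^2)/d_i, a_{i+1} = floor((a_0 + m_{i+1})/d_{i+1}):
  m_1 = 1*3 - 0 = 3, d_1 = (13 - 3^2)/1 = 4/1 = 4, a_1 = floor((3 + 3)/4) = 1.
  m_2 = 4*1 - 3 = 1, d_2 = (13 - 1^2)/4 = 12/4 = 3, a_2 = floor((3 + 1)/3) = 1.
  m_3 = 3*1 - 1 = 2, d_3 = (13 - 2^2)/3 = 9/3 = 3, a_3 = floor((3 + 2)/3) = 1.
  m_4 = 3*1 - 2 = 1, d_4 = (13 - 1^2)/3 = 12/3 = 4, a_4 = floor((3 + 1)/4) = 1.
  m_5 = 4*1 - 1 = 3, d_5 = (13 - 3^2)/4 = 4/4 = 1, a_5 = floor((3 + 3)/1) = 6.
  m_6 = 1*6 - 3 = 3, d_6 = (13 - 3^2)/1 = 4/1 = 4: (m_6, d_6) = (m_1, d_1) = (3, 4), so from here the quotients repeat a_1, ..., a_5; the period length is 5.
So sqrt(13) = [3; (1, 1, 1, 1, 6)] with period length k = 5.
k is odd, so (p_{k-1}, q_{k-1}) only solves x^2 - 13y^2 = -1 and the fundamental solution of x^2 - 13y^2 = 1 is (p_{2k-1}, q_{2k-1}) = (p_9, q_9); compute convergents through index 9, running through the period twice.
Convergents (p_i = a_i*p_{i-1} + p_{i-2}, q_i = a_i*q_{i-1} + q_{i-2} with p_{-2}=0, p_{-1}=1, q_{-2}=1, q_{-1}=0):
  i=0: a_0=3, p_0 = 3*1 + 0 = 3, q_0 = 3*0 + 1 = 1.
  i=1: a_1=1, p_1 = 1*3 + 1 = 4, q_1 = 1*1 + 0 = 1.
  i=2: a_2=1, p_2 = 1*4 + 3 = 7, q_2 = 1*1 + 1 = 2.
  i=3: a_3=1, p_3 = 1*7 + 4 = 11, q_3 = 1*2 + 1 = 3.
  i=4: a_4=1, p_4 = 1*11 + 7 = 18, q_4 = 1*3 + 2 = 5.
  i=5: a_5=6, p_5 = 6*18 + 11 = 119, q_5 = 6*5 + 3 = 33.
  i=6: a_6=1, p_6 = 1*119 + 18 = 137, q_6 = 1*33 + 5 = 38.
  i=7: a_7=1, p_7 = 1*137 + 119 = 256, q_7 = 1*38 + 33 = 71.
  i=8: a_8=1, p_8 = 1*256 + 137 = 393, q_8 = 1*71 + 38 = 109.
  i=9: a_9=1, p_9 = 1*393 + 256 = 649, q_9 = 1*109 + 71 = 180.
Indeed p_4^2 - 13*q_4^2 = 324 - 325 = -1, not +1.
Check: 649^2 - 13*180^2 = 421201 - 421200 = 1, so (x, y) = (649, 180) solves the equation, and by the theorem it is the least positive solution.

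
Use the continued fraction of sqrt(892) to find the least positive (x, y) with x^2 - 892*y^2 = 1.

First expand sqrt(892) as a continued fraction. With x_i = (sqrt(892) + m_i)/d_i and (m_0, d_0) = (0, 1): a_0 = floor(sqrt(892)) = 29, since 29^2 = 841 <= 892 < 900 = 30^2.
Iterate m_{i+1} = d_i*a_i - m_i, d_{i+1} = (892 - m_{i+1}^2)/d_i, a_{i+1} = floor((a_0 + m_{i+1})/d_{i+1}):
  m_1 = 1*29 - 0 = 29, d_1 = (892 - 29^2)/1 = 51/1 = 51, a_1 = floor((29 + 29)/51) = 1.
  m_2 = 51*1 - 29 = 22, d_2 = (892 - 22^2)/51 = 408/51 = 8, a_2 = floor((29 + 22)/8) = 6.
  m_3 = 8*6 - 22 = 26, d_3 = (892 - 26^2)/8 = 216/8 = 27, a_3 = floor((29 + 26)/27) = 2.
  m_4 = 27*2 - 26 = 28, d_4 = (892 - 28^2)/27 = 108/27 = 4, a_4 = floor((29 + 28)/4) = 14.
  m_5 = 4*14 - 28 = 28, d_5 = (892 - 28^2)/4 = 108/4 = 27, a_5 = floor((29 + 28)/27) = 2.
  m_6 = 27*2 - 28 = 26, d_6 = (892 - 26^2)/27 = 216/27 = 8, a_6 = floor((29 + 26)/8) = 6.
  m_7 = 8*6 - 26 = 22, d_7 = (892 - 22^2)/8 = 408/8 = 51, a_7 = floor((29 + 22)/51) = 1.
  m_8 = 51*1 - 22 = 29, d_8 = (892 - 29^2)/51 = 51/51 = 1, a_8 = floor((29 + 29)/1) = 58.
  m_9 = 1*58 - 29 = 29, d_9 = (892 - 29^2)/1 = 51/1 = 51: (m_9, d_9) = (m_1, d_1) = (29, 51), so from here the quotients repeat a_1, ..., a_8; the period length is 8.
So sqrt(892) = [29; (1, 6, 2, 14, 2, 6, 1, 58)] with period length k = 8.
k is even, so the fundamental solution of x^2 - 892y^2 = 1 is (p_{k-1}, q_{k-1}) = (p_7, q_7); compute convergents through index 7.
Convergents (p_i = a_i*p_{i-1} + p_{i-2}, q_i = a_i*q_{i-1} + q_{i-2} with p_{-2}=0, p_{-1}=1, q_{-2}=1, q_{-1}=0):
  i=0: a_0=29, p_0 = 29*1 + 0 = 29, q_0 = 29*0 + 1 = 1.
  i=1: a_1=1, p_1 = 1*29 + 1 = 30, q_1 = 1*1 + 0 = 1.
  i=2: a_2=6, p_2 = 6*30 + 29 = 209, q_2 = 6*1 + 1 = 7.
  i=3: a_3=2, p_3 = 2*209 + 30 = 448, q_3 = 2*7 + 1 = 15.
  i=4: a_4=14, p_4 = 14*448 + 209 = 6481, q_4 = 14*15 + 7 = 217.
  i=5: a_5=2, p_5 = 2*6481 + 448 = 13410, q_5 = 2*217 + 15 = 449.
  i=6: a_6=6, p_6 = 6*13410 + 6481 = 86941, q_6 = 6*449 + 217 = 2911.
  i=7: a_7=1, p_7 = 1*86941 + 13410 = 100351, q_7 = 1*2911 + 449 = 3360.
Check: 100351^2 - 892*3360^2 = 10070323201 - 10070323200 = 1, so (x, y) = (100351, 3360) solves the equation, and by the theorem it is the least positive solution.

(x, y) = (100351, 3360)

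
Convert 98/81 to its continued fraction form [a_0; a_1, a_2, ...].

Run the Euclidean algorithm on 98 and 81; the successive quotients are the partial quotients a_0, a_1, ... (each step inverts the fractional part left over by the previous one):
  98 = 1*81 + 17, so a_0 = 1.
  81 = 4*17 + 13, so a_1 = 4.
  17 = 1*13 + 4, so a_2 = 1.
  13 = 3*4 + 1, so a_3 = 3.
  4 = 4*1 + 0, so a_4 = 4.
The remainder reaches 0 after 5 divisions, so the expansion has 5 partial quotients, read off in order.

[1; 4, 1, 3, 4]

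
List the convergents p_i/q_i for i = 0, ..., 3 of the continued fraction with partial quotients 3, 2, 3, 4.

Using the convergent recurrence p_i = a_i*p_{i-1} + p_{i-2}, q_i = a_i*q_{i-1} + q_{i-2} with p_{-2}=0, p_{-1}=1, q_{-2}=1, q_{-1}=0:
  i=0: a_0=3, p_0 = 3*1 + 0 = 3, q_0 = 3*0 + 1 = 1.
  i=1: a_1=2, p_1 = 2*3 + 1 = 7, q_1 = 2*1 + 0 = 2.
  i=2: a_2=3, p_2 = 3*7 + 3 = 24, q_2 = 3*2 + 1 = 7.
  i=3: a_3=4, p_3 = 4*24 + 7 = 103, q_3 = 4*7 + 2 = 30.

3/1, 7/2, 24/7, 103/30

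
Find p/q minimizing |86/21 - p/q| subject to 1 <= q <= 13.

45/11

Expand x = 86/21 as a continued fraction with the Euclidean algorithm:
  86 = 4*21 + 2, so a_0 = 4.
  21 = 10*2 + 1, so a_1 = 10.
  2 = 2*1 + 0, so a_2 = 2.
so x = [4; 10, 2].
Convergents (p_i = a_i*p_{i-1} + p_{i-2}, q_i = a_i*q_{i-1} + q_{i-2} with p_{-2}=0, p_{-1}=1, q_{-2}=1, q_{-1}=0), until the denominator exceeds 13:
  i=0: a_0=4, p_0 = 4*1 + 0 = 4, q_0 = 4*0 + 1 = 1.
  i=1: a_1=10, p_1 = 10*4 + 1 = 41, q_1 = 10*1 + 0 = 10.
  i=2: a_2=2, p_2 = 2*41 + 4 = 86, q_2 = 2*10 + 1 = 21.
q_2 = 21 > 13, so the last convergent with denominator <= 13 is p_1/q_1 = 41/10.
The closest fraction with denominator <= 13 is either p_1/q_1 or the intermediate fraction (k*p_1 + p_0)/(k*q_1 + q_0) with the largest k >= 1 whose denominator stays <= 13; these approach x as k grows, and every other convergent or intermediate fraction in range is farther away.
Largest k: floor((13 - q_0)/q_1) = floor((13 - 1)/10) = 1.
That gives (1*41 + 4)/(1*10 + 1) = 45/11.
Compare the errors: |x - 41/10| = |86*10 - 41*21|/(21*10) = 1/210, and |x - 45/11| = |86*11 - 45*21|/(21*11) = 1/231.
Cross-multiplying, 1*210 = 210 < 231 = 1*231, so 1/231 is smaller: the intermediate fraction 45/11 is closer to x than 41/10.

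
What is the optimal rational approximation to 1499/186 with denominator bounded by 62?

Expand x = 1499/186 as a continued fraction with the Euclidean algorithm:
  1499 = 8*186 + 11, so a_0 = 8.
  186 = 16*11 + 10, so a_1 = 16.
  11 = 1*10 + 1, so a_2 = 1.
  10 = 10*1 + 0, so a_3 = 10.
so x = [8; 16, 1, 10].
Convergents (p_i = a_i*p_{i-1} + p_{i-2}, q_i = a_i*q_{i-1} + q_{i-2} with p_{-2}=0, p_{-1}=1, q_{-2}=1, q_{-1}=0), until the denominator exceeds 62:
  i=0: a_0=8, p_0 = 8*1 + 0 = 8, q_0 = 8*0 + 1 = 1.
  i=1: a_1=16, p_1 = 16*8 + 1 = 129, q_1 = 16*1 + 0 = 16.
  i=2: a_2=1, p_2 = 1*129 + 8 = 137, q_2 = 1*16 + 1 = 17.
  i=3: a_3=10, p_3 = 10*137 + 129 = 1499, q_3 = 10*17 + 16 = 186.
q_3 = 186 > 62, so the last convergent with denominator <= 62 is p_2/q_2 = 137/17.
The closest fraction with denominator <= 62 is either p_2/q_2 or the intermediate fraction (k*p_2 + p_1)/(k*q_2 + q_1) with the largest k >= 1 whose denominator stays <= 62; these approach x as k grows, and every other convergent or intermediate fraction in range is farther away.
Largest k: floor((62 - q_1)/q_2) = floor((62 - 16)/17) = 2.
That gives (2*137 + 129)/(2*17 + 16) = 403/50.
Compare the errors: |x - 137/17| = |1499*17 - 137*186|/(186*17) = 1/3162, and |x - 403/50| = |1499*50 - 403*186|/(186*50) = 8/9300.
Cross-multiplying, 1*9300 = 9300 < 25296 = 8*3162, so 1/3162 is smaller: the convergent 137/17 is closer to x than 403/50.

137/17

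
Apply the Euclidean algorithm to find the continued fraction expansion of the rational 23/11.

Run the Euclidean algorithm on 23 and 11; the successive quotients are the partial quotients a_0, a_1, ... (each step inverts the fractional part left over by the previous one):
  23 = 2*11 + 1, so a_0 = 2.
  11 = 11*1 + 0, so a_1 = 11.
The remainder reaches 0 after 2 divisions, so the expansion has 2 partial quotients, read off in order.

[2; 11]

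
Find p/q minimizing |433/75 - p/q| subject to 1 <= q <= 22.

Expand x = 433/75 as a continued fraction with the Euclidean algorithm:
  433 = 5*75 + 58, so a_0 = 5.
  75 = 1*58 + 17, so a_1 = 1.
  58 = 3*17 + 7, so a_2 = 3.
  17 = 2*7 + 3, so a_3 = 2.
  7 = 2*3 + 1, so a_4 = 2.
  3 = 3*1 + 0, so a_5 = 3.
so x = [5; 1, 3, 2, 2, 3].
Convergents (p_i = a_i*p_{i-1} + p_{i-2}, q_i = a_i*q_{i-1} + q_{i-2} with p_{-2}=0, p_{-1}=1, q_{-2}=1, q_{-1}=0), until the denominator exceeds 22:
  i=0: a_0=5, p_0 = 5*1 + 0 = 5, q_0 = 5*0 + 1 = 1.
  i=1: a_1=1, p_1 = 1*5 + 1 = 6, q_1 = 1*1 + 0 = 1.
  i=2: a_2=3, p_2 = 3*6 + 5 = 23, q_2 = 3*1 + 1 = 4.
  i=3: a_3=2, p_3 = 2*23 + 6 = 52, q_3 = 2*4 + 1 = 9.
  i=4: a_4=2, p_4 = 2*52 + 23 = 127, q_4 = 2*9 + 4 = 22.
  i=5: a_5=3, p_5 = 3*127 + 52 = 433, q_5 = 3*22 + 9 = 75.
q_5 = 75 > 22, so the last convergent with denominator <= 22 is p_4/q_4 = 127/22.
The closest fraction with denominator <= 22 is either p_4/q_4 or the intermediate fraction (k*p_4 + p_3)/(k*q_4 + q_3) with the largest k >= 1 whose denominator stays <= 22; these approach x as k grows, and every other convergent or intermediate fraction in range is farther away.
Largest k: floor((22 - q_3)/q_4) = floor((22 - 9)/22) = 0.
Since k = 0, no intermediate fraction beyond p_4/q_4 has denominator <= 22, so the convergent 127/22 is the closest (its error is |433*22 - 127*75|/(75*22) = 1/1650).

127/22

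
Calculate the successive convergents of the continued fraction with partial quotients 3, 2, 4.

3/1, 7/2, 31/9

Using the convergent recurrence p_i = a_i*p_{i-1} + p_{i-2}, q_i = a_i*q_{i-1} + q_{i-2} with p_{-2}=0, p_{-1}=1, q_{-2}=1, q_{-1}=0:
  i=0: a_0=3, p_0 = 3*1 + 0 = 3, q_0 = 3*0 + 1 = 1.
  i=1: a_1=2, p_1 = 2*3 + 1 = 7, q_1 = 2*1 + 0 = 2.
  i=2: a_2=4, p_2 = 4*7 + 3 = 31, q_2 = 4*2 + 1 = 9.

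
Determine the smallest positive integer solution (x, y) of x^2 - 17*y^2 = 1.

(x, y) = (33, 8)

First expand sqrt(17) as a continued fraction. With x_i = (sqrt(17) + m_i)/d_i and (m_0, d_0) = (0, 1): a_0 = floor(sqrt(17)) = 4, since 4^2 = 16 <= 17 < 25 = 5^2.
Iterate m_{i+1} = d_i*a_i - m_i, d_{i+1} = (17 - m_{i+1}^2)/d_i, a_{i+1} = floor((a_0 + m_{i+1})/d_{i+1}):
  m_1 = 1*4 - 0 = 4, d_1 = (17 - 4^2)/1 = 1/1 = 1, a_1 = floor((4 + 4)/1) = 8.
  m_2 = 1*8 - 4 = 4, d_2 = (17 - 4^2)/1 = 1/1 = 1: (m_2, d_2) = (m_1, d_1) = (4, 1), so from here the quotient a_1 repeats; the period length is 1.
So sqrt(17) = [4; (8)] with period length k = 1.
k is odd, so (p_{k-1}, q_{k-1}) only solves x^2 - 17y^2 = -1 and the fundamental solution of x^2 - 17y^2 = 1 is (p_{2k-1}, q_{2k-1}) = (p_1, q_1); compute convergents through index 1, running through the period twice.
Convergents (p_i = a_i*p_{i-1} + p_{i-2}, q_i = a_i*q_{i-1} + q_{i-2} with p_{-2}=0, p_{-1}=1, q_{-2}=1, q_{-1}=0):
  i=0: a_0=4, p_0 = 4*1 + 0 = 4, q_0 = 4*0 + 1 = 1.
  i=1: a_1=8, p_1 = 8*4 + 1 = 33, q_1 = 8*1 + 0 = 8.
Indeed p_0^2 - 17*q_0^2 = 16 - 17 = -1, not +1.
Check: 33^2 - 17*8^2 = 1089 - 1088 = 1, so (x, y) = (33, 8) solves the equation, and by the theorem it is the least positive solution.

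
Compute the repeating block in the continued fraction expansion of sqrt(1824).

[42; (1, 2, 2, 2, 1, 84)]

Write x_i = (sqrt(1824) + m_i)/d_i with (m_0, d_0) = (0, 1). a_0 = floor(sqrt(1824)) = 42, since 42^2 = 1764 <= 1824 < 1849 = 43^2.
Iterate m_{i+1} = d_i*a_i - m_i, d_{i+1} = (1824 - m_{i+1}^2)/d_i, a_{i+1} = floor((a_0 + m_{i+1})/d_{i+1}):
  m_1 = 1*42 - 0 = 42, d_1 = (1824 - 42^2)/1 = 60/1 = 60, a_1 = floor((42 + 42)/60) = 1.
  m_2 = 60*1 - 42 = 18, d_2 = (1824 - 18^2)/60 = 1500/60 = 25, a_2 = floor((42 + 18)/25) = 2.
  m_3 = 25*2 - 18 = 32, d_3 = (1824 - 32^2)/25 = 800/25 = 32, a_3 = floor((42 + 32)/32) = 2.
  m_4 = 32*2 - 32 = 32, d_4 = (1824 - 32^2)/32 = 800/32 = 25, a_4 = floor((42 + 32)/25) = 2.
  m_5 = 25*2 - 32 = 18, d_5 = (1824 - 18^2)/25 = 1500/25 = 60, a_5 = floor((42 + 18)/60) = 1.
  m_6 = 60*1 - 18 = 42, d_6 = (1824 - 42^2)/60 = 60/60 = 1, a_6 = floor((42 + 42)/1) = 84.
  m_7 = 1*84 - 42 = 42, d_7 = (1824 - 42^2)/1 = 60/1 = 60: (m_7, d_7) = (m_1, d_1) = (42, 60), so from here the quotients repeat a_1, ..., a_6; the period length is 6.
Hence the expansion of sqrt(1824) is a_0 = 42 followed by the repeating block 1, 2, 2, 2, 1, 84 (period 6).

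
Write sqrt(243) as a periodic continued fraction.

[15; (1, 1, 2, 3, 15, 3, 2, 1, 1, 30)]

Write x_i = (sqrt(243) + m_i)/d_i with (m_0, d_0) = (0, 1). a_0 = floor(sqrt(243)) = 15, since 15^2 = 225 <= 243 < 256 = 16^2.
Iterate m_{i+1} = d_i*a_i - m_i, d_{i+1} = (243 - m_{i+1}^2)/d_i, a_{i+1} = floor((a_0 + m_{i+1})/d_{i+1}):
  m_1 = 1*15 - 0 = 15, d_1 = (243 - 15^2)/1 = 18/1 = 18, a_1 = floor((15 + 15)/18) = 1.
  m_2 = 18*1 - 15 = 3, d_2 = (243 - 3^2)/18 = 234/18 = 13, a_2 = floor((15 + 3)/13) = 1.
  m_3 = 13*1 - 3 = 10, d_3 = (243 - 10^2)/13 = 143/13 = 11, a_3 = floor((15 + 10)/11) = 2.
  m_4 = 11*2 - 10 = 12, d_4 = (243 - 12^2)/11 = 99/11 = 9, a_4 = floor((15 + 12)/9) = 3.
  m_5 = 9*3 - 12 = 15, d_5 = (243 - 15^2)/9 = 18/9 = 2, a_5 = floor((15 + 15)/2) = 15.
  m_6 = 2*15 - 15 = 15, d_6 = (243 - 15^2)/2 = 18/2 = 9, a_6 = floor((15 + 15)/9) = 3.
  m_7 = 9*3 - 15 = 12, d_7 = (243 - 12^2)/9 = 99/9 = 11, a_7 = floor((15 + 12)/11) = 2.
  m_8 = 11*2 - 12 = 10, d_8 = (243 - 10^2)/11 = 143/11 = 13, a_8 = floor((15 + 10)/13) = 1.
  m_9 = 13*1 - 10 = 3, d_9 = (243 - 3^2)/13 = 234/13 = 18, a_9 = floor((15 + 3)/18) = 1.
  m_10 = 18*1 - 3 = 15, d_10 = (243 - 15^2)/18 = 18/18 = 1, a_10 = floor((15 + 15)/1) = 30.
  m_11 = 1*30 - 15 = 15, d_11 = (243 - 15^2)/1 = 18/1 = 18: (m_11, d_11) = (m_1, d_1) = (15, 18), so from here the quotients repeat a_1, ..., a_10; the period length is 10.
Hence the expansion of sqrt(243) is a_0 = 15 followed by the repeating block 1, 1, 2, 3, 15, 3, 2, 1, 1, 30 (period 10).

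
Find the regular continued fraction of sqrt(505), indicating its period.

Write x_i = (sqrt(505) + m_i)/d_i with (m_0, d_0) = (0, 1). a_0 = floor(sqrt(505)) = 22, since 22^2 = 484 <= 505 < 529 = 23^2.
Iterate m_{i+1} = d_i*a_i - m_i, d_{i+1} = (505 - m_{i+1}^2)/d_i, a_{i+1} = floor((a_0 + m_{i+1})/d_{i+1}):
  m_1 = 1*22 - 0 = 22, d_1 = (505 - 22^2)/1 = 21/1 = 21, a_1 = floor((22 + 22)/21) = 2.
  m_2 = 21*2 - 22 = 20, d_2 = (505 - 20^2)/21 = 105/21 = 5, a_2 = floor((22 + 20)/5) = 8.
  m_3 = 5*8 - 20 = 20, d_3 = (505 - 20^2)/5 = 105/5 = 21, a_3 = floor((22 + 20)/21) = 2.
  m_4 = 21*2 - 20 = 22, d_4 = (505 - 22^2)/21 = 21/21 = 1, a_4 = floor((22 + 22)/1) = 44.
  m_5 = 1*44 - 22 = 22, d_5 = (505 - 22^2)/1 = 21/1 = 21: (m_5, d_5) = (m_1, d_1) = (22, 21), so from here the quotients repeat a_1, ..., a_4; the period length is 4.
Hence the expansion of sqrt(505) is a_0 = 22 followed by the repeating block 2, 8, 2, 44 (period 4).

[22; (2, 8, 2, 44)]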